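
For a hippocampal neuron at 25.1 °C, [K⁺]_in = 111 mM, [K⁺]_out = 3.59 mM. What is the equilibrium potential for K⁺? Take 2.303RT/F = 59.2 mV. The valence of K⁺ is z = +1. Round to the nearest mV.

-88 mV

E = (59.2/z) · log₁₀([K⁺]_out/[K⁺]_in) with z = +1.
= (59.2/1) · log₁₀(3.59/111) = 59.20 · log₁₀(0.03234)
= 59.20 · (-1.4902) = -88.22 mV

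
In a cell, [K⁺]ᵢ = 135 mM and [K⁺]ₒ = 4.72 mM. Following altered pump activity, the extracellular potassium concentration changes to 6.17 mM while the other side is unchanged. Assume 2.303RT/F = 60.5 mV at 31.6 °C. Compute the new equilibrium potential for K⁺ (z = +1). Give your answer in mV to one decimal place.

-81.1 mV

After the shift: [K⁺]_out = 6.17, [K⁺]_in = 135 mM.
E_new = (60.5/1)·log₁₀(6.17/135) = 60.50 · (-1.3400) = -81.07 mV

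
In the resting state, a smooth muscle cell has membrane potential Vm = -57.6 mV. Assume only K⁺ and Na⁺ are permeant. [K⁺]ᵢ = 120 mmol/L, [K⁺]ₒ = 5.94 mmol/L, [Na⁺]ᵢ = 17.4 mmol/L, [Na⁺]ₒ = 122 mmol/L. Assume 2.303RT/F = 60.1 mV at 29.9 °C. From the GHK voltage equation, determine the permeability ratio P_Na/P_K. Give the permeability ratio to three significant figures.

0.0605

Let α = P_Na/P_K. GHK: Vm = 60.1·log₁₀[(Kₒ + α·Naₒ)/(Kᵢ + α·Naᵢ)].
10^(Vm/60.1) = 10^(-57.6/60.1) = 0.11005
So 0.11005·(Kᵢ + α·Naᵢ) = Kₒ + α·Naₒ → α = (0.11005·120.0 − 5.94) / (122.0 − 0.11005·17.4)
α = (13.21 − 5.94) / (122.0 − 1.915) = 7.266/120.1 = 0.06051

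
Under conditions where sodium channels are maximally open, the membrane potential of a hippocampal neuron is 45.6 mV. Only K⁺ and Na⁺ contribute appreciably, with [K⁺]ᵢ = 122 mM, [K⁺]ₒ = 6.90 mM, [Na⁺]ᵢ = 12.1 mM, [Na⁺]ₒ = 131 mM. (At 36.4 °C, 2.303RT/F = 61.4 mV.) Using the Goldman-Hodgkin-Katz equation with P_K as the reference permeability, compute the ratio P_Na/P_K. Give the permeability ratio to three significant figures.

10.4

Let α = P_Na/P_K. GHK: Vm = 61.4·log₁₀[(Kₒ + α·Naₒ)/(Kᵢ + α·Naᵢ)].
10^(Vm/61.4) = 10^(45.6/61.4) = 5.5293
So 5.5293·(Kᵢ + α·Naᵢ) = Kₒ + α·Naₒ → α = (5.5293·122.0 − 6.9) / (131.0 − 5.5293·12.1)
α = (674.6 − 6.9) / (131.0 − 66.9) = 667.7/64.1 = 10.42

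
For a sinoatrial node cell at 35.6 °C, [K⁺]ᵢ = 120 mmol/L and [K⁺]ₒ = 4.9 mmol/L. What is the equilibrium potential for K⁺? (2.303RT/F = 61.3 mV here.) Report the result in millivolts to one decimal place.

E = (61.3/z) · log₁₀([K⁺]_out/[K⁺]_in) with z = +1.
= (61.3/1) · log₁₀(4.9/120) = 61.30 · log₁₀(0.04083)
= 61.30 · (-1.3890) = -85.14 mV

-85.1 mV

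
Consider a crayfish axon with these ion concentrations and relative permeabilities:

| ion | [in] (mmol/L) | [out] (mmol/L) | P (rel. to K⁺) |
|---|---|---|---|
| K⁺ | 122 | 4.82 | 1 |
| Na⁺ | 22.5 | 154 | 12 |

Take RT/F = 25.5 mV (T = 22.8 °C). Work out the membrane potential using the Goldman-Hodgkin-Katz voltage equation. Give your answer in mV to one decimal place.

39.6 mV

Vm = 25.5 · ln[(Σ P·[cation]ₒ + Σ P·[anion]ᵢ) / (Σ P·[cation]ᵢ + Σ P·[anion]ₒ)]
Numerator = 1×4.82 + 12×154 = 1853
Denominator = 1×122 + 12×22.5 = 392
Vm = 25.5 · ln(4.7266) = 25.5 × (1.5532) = 39.61 mV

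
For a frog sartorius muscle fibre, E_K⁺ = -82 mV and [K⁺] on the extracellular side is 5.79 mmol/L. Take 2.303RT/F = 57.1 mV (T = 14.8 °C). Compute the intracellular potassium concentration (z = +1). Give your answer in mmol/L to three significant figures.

Nernst: E = (57.1/1) · log₁₀([out]/[in]), so log₁₀([out]/[in]) = -82.0 × 1 / 57.1 = -1.4361.
[out]/[in] = 10^(-1.4361) = 0.03664.
[in] = 5.79 / 0.03664 = 158 mmol/L.

158 mmol/L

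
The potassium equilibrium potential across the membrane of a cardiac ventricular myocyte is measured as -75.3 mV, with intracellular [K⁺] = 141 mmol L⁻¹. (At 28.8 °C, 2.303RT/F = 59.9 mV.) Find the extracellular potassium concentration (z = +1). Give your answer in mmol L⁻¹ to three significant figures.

7.80 mmol L⁻¹

Nernst: E = (59.9/1) · log₁₀([out]/[in]), so log₁₀([out]/[in]) = -75.3 × 1 / 59.9 = -1.2571.
[out]/[in] = 10^(-1.2571) = 0.05532.
[out] = 0.05532 × 141 = 7.801 mmol L⁻¹.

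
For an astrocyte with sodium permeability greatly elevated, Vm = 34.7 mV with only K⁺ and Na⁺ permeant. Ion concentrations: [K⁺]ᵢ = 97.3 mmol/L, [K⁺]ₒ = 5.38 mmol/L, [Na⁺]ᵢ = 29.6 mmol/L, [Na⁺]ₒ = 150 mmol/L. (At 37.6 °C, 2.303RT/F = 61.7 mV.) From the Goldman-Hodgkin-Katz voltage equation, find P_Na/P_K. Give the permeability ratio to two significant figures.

Let α = P_Na/P_K. GHK: Vm = 61.7·log₁₀[(Kₒ + α·Naₒ)/(Kᵢ + α·Naᵢ)].
10^(Vm/61.7) = 10^(34.7/61.7) = 3.6509
So 3.6509·(Kᵢ + α·Naᵢ) = Kₒ + α·Naₒ → α = (3.6509·97.3 − 5.38) / (150.0 − 3.6509·29.6)
α = (355.2 − 5.38) / (150.0 − 108.1) = 349.9/41.93 = 8.343

8.3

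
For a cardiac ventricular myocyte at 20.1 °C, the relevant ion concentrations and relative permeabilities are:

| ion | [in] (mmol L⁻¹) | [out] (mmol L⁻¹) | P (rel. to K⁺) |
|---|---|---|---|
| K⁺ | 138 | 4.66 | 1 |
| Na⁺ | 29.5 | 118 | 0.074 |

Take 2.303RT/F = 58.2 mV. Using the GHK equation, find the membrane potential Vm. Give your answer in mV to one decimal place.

-59.4 mV

Vm = 58.2 · log₁₀[(Σ P·[cation]ₒ + Σ P·[anion]ᵢ) / (Σ P·[cation]ᵢ + Σ P·[anion]ₒ)]
Numerator = 1×4.66 + 0.074×118 = 13.39
Denominator = 1×138 + 0.074×29.5 = 140.2
Vm = 58.2 · log₁₀(0.095532) = 58.2 × (-1.0198) = -59.36 mV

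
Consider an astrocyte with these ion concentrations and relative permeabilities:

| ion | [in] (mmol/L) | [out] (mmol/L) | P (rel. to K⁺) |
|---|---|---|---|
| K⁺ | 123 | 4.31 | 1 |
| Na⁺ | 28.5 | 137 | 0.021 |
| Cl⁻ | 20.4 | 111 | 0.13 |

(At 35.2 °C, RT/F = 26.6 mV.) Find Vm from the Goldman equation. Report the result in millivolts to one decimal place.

Vm = 26.6 · ln[(Σ P·[cation]ₒ + Σ P·[anion]ᵢ) / (Σ P·[cation]ᵢ + Σ P·[anion]ₒ)]
Numerator = 1×4.31 + 0.021×137 + 0.13×20.4 = 9.839
Denominator = 1×123 + 0.021×28.5 + 0.13×111 = 138
Vm = 26.6 · ln(0.071282) = 26.6 × (-2.6411) = -70.25 mV

-70.3 mV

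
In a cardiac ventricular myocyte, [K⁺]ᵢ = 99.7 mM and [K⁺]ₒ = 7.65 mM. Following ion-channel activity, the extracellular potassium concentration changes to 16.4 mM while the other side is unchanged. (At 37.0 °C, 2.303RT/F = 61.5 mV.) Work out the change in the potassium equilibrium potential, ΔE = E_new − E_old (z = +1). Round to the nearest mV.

20 mV

E_old = (61.5/1)·log₁₀(7.65/99.7) = -68.57 mV
E_new = (61.5/1)·log₁₀(16.4/99.7) = -48.21 mV
ΔE = -48.21 − (-68.57) = 20.37 mV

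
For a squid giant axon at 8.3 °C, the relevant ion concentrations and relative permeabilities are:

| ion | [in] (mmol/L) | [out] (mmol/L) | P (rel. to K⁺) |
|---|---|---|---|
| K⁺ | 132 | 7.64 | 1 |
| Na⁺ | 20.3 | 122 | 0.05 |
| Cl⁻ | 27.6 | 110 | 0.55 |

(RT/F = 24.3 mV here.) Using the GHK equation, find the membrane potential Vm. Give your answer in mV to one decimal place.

-46.2 mV

Vm = 24.3 · ln[(Σ P·[cation]ₒ + Σ P·[anion]ᵢ) / (Σ P·[cation]ᵢ + Σ P·[anion]ₒ)]
Numerator = 1×7.64 + 0.05×122 + 0.55×27.6 = 28.92
Denominator = 1×132 + 0.05×20.3 + 0.55×110 = 193.5
Vm = 24.3 · ln(0.14945) = 24.3 × (-1.9008) = -46.19 mV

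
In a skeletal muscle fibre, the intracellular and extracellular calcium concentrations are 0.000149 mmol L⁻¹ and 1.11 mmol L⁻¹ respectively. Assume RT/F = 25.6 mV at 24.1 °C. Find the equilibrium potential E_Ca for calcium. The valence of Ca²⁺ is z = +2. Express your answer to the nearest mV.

E = (25.6/z) · ln([Ca²⁺]_out/[Ca²⁺]_in) with z = +2.
= (25.6/2) · ln(1.11/0.000149) = 12.80 · ln(7450)
= 12.80 · (8.9159) = 114.12 mV

114 mV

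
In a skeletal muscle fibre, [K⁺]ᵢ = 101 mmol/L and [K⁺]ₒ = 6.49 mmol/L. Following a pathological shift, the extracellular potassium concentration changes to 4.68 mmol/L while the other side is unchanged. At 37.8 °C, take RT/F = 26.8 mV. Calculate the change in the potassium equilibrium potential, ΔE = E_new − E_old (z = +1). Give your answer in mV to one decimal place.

-8.8 mV

E_old = (26.8/1)·ln(6.49/101) = -73.56 mV
E_new = (26.8/1)·ln(4.68/101) = -82.32 mV
ΔE = -82.32 − (-73.56) = -8.76 mV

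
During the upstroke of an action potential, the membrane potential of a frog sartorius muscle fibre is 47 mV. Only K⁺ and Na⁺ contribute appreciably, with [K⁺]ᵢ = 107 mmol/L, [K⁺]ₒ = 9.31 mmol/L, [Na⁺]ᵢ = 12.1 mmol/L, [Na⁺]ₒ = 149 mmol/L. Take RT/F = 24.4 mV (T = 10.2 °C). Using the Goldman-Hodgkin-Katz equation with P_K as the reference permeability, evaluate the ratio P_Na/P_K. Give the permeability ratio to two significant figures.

Let α = P_Na/P_K. GHK: Vm = 24.4·ln[(Kₒ + α·Naₒ)/(Kᵢ + α·Naᵢ)].
e^(Vm/24.4) = e^(47.0/24.4) = 6.8636
So 6.8636·(Kᵢ + α·Naᵢ) = Kₒ + α·Naₒ → α = (6.8636·107.0 − 9.31) / (149.0 − 6.8636·12.1)
α = (734.4 − 9.31) / (149.0 − 83.05) = 725.1/65.95 = 10.99

11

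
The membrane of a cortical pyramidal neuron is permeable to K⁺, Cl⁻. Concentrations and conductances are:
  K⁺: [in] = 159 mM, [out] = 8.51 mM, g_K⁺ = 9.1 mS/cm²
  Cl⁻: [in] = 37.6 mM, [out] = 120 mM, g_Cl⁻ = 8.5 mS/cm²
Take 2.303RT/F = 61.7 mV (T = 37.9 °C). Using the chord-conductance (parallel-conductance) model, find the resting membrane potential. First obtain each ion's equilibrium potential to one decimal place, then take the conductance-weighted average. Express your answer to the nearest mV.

-56 mV

E_K⁺ = (61.7/1)·log₁₀(8.51/159) = -78.4 mV
E_Cl⁻ = (61.7/-1)·log₁₀(120/37.6) = -31.1 mV
Vm = (Σ gᵢEᵢ)/(Σ gᵢ) = (9.1·-78.4 + 8.5·-31.1) / (9.1 + 8.5)
= -977.79 / 17.6 = -55.56 mV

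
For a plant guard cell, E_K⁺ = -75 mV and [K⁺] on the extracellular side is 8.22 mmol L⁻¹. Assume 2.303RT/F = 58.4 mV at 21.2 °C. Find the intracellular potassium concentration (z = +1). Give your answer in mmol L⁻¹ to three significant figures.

158 mmol L⁻¹

Nernst: E = (58.4/1) · log₁₀([out]/[in]), so log₁₀([out]/[in]) = -75.0 × 1 / 58.4 = -1.2842.
[out]/[in] = 10^(-1.2842) = 0.05197.
[in] = 8.22 / 0.05197 = 158.2 mmol L⁻¹.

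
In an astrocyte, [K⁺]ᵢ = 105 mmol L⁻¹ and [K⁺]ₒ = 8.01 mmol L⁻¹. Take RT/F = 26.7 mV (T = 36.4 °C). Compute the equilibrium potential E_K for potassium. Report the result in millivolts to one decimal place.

-68.7 mV

E = (26.7/z) · ln([K⁺]_out/[K⁺]_in) with z = +1.
= (26.7/1) · ln(8.01/105) = 26.70 · ln(0.07629)
= 26.70 · (-2.5733) = -68.71 mV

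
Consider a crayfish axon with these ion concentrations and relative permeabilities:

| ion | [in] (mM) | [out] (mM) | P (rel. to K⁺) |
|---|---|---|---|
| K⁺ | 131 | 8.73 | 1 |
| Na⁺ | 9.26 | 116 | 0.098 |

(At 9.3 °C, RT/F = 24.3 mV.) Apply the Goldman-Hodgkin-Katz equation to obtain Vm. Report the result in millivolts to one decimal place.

Vm = 24.3 · ln[(Σ P·[cation]ₒ + Σ P·[anion]ᵢ) / (Σ P·[cation]ᵢ + Σ P·[anion]ₒ)]
Numerator = 1×8.73 + 0.098×116 = 20.1
Denominator = 1×131 + 0.098×9.26 = 131.9
Vm = 24.3 · ln(0.15236) = 24.3 × (-1.8815) = -45.72 mV

-45.7 mV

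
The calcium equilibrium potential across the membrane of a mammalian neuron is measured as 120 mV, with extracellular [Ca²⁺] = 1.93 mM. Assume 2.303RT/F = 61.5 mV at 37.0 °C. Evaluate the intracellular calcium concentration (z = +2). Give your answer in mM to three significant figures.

0.000242 mM

Nernst: E = (61.5/2) · log₁₀([out]/[in]), so log₁₀([out]/[in]) = 120.0 × 2 / 61.5 = 3.9024.
[out]/[in] = 10^(3.9024) = 7988.
[in] = 1.93 / 7988 = 0.0002416 mM.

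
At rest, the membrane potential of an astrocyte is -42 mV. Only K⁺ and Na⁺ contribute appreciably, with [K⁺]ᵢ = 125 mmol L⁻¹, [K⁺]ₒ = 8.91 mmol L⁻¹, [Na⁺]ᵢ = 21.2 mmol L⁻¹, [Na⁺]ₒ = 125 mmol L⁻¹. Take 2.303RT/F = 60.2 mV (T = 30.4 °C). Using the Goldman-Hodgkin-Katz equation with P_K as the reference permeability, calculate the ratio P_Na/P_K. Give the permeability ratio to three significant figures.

Let α = P_Na/P_K. GHK: Vm = 60.2·log₁₀[(Kₒ + α·Naₒ)/(Kᵢ + α·Naᵢ)].
10^(Vm/60.2) = 10^(-42.0/60.2) = 0.2006
So 0.2006·(Kᵢ + α·Naᵢ) = Kₒ + α·Naₒ → α = (0.2006·125.0 − 8.91) / (125.0 − 0.2006·21.2)
α = (25.07 − 8.91) / (125.0 − 4.253) = 16.16/120.7 = 0.1339

0.134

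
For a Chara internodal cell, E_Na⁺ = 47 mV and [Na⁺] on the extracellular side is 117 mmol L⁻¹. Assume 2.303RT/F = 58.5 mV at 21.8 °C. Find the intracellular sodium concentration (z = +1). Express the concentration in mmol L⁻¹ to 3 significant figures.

Nernst: E = (58.5/1) · log₁₀([out]/[in]), so log₁₀([out]/[in]) = 47.0 × 1 / 58.5 = 0.8034.
[out]/[in] = 10^(0.8034) = 6.359.
[in] = 117 / 6.359 = 18.4 mmol L⁻¹.

18.4 mmol L⁻¹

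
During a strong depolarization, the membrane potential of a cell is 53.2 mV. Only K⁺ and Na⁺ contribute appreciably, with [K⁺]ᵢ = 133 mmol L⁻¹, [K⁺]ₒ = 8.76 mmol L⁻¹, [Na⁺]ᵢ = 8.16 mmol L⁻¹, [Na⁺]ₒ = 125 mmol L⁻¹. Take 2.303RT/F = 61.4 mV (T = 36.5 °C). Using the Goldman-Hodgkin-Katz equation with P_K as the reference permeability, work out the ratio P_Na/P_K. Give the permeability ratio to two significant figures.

Let α = P_Na/P_K. GHK: Vm = 61.4·log₁₀[(Kₒ + α·Naₒ)/(Kᵢ + α·Naᵢ)].
10^(Vm/61.4) = 10^(53.2/61.4) = 7.3527
So 7.3527·(Kᵢ + α·Naᵢ) = Kₒ + α·Naₒ → α = (7.3527·133.0 − 8.76) / (125.0 − 7.3527·8.16)
α = (977.9 − 8.76) / (125.0 − 60) = 969.2/65 = 14.91

15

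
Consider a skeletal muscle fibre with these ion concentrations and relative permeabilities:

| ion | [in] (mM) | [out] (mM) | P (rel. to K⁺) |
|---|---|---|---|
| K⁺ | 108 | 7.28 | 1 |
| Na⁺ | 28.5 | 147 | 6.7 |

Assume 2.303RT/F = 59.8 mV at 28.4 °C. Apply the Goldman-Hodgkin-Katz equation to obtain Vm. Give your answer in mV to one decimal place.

31.2 mV

Vm = 59.8 · log₁₀[(Σ P·[cation]ₒ + Σ P·[anion]ᵢ) / (Σ P·[cation]ᵢ + Σ P·[anion]ₒ)]
Numerator = 1×7.28 + 6.7×147 = 992.2
Denominator = 1×108 + 6.7×28.5 = 299
Vm = 59.8 · log₁₀(3.3189) = 59.8 × (0.5210) = 31.16 mV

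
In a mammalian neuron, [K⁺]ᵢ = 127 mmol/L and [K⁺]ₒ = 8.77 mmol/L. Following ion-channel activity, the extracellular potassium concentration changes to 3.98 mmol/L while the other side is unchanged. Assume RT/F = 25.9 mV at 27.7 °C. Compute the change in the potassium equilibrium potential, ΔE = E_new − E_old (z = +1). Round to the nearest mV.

-20 mV

E_old = (25.9/1)·ln(8.77/127) = -69.23 mV
E_new = (25.9/1)·ln(3.98/127) = -89.69 mV
ΔE = -89.69 − (-69.23) = -20.46 mV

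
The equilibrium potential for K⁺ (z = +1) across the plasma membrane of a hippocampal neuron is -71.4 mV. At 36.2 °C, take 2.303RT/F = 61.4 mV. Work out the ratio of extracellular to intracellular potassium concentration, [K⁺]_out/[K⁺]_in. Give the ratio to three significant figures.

log₁₀([out]/[in]) = E·z/(61.4) = -71.4 × 1 / 61.4 = -1.1629
[out]/[in] = 10^(-1.1629) = 0.06873

0.0687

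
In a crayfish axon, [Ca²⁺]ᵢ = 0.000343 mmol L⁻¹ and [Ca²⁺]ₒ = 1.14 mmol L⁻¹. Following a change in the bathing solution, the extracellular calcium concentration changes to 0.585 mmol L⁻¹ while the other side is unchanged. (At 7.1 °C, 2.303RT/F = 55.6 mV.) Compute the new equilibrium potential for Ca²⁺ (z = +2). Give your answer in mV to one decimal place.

89.8 mV

After the shift: [Ca²⁺]_out = 0.585, [Ca²⁺]_in = 0.000343 mmol L⁻¹.
E_new = (55.6/2)·log₁₀(0.585/0.000343) = 27.80 · (3.2319) = 89.85 mV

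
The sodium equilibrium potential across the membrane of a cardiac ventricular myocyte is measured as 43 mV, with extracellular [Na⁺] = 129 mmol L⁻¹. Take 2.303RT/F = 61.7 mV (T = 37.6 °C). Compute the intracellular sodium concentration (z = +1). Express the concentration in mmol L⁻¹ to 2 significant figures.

26 mmol L⁻¹

Nernst: E = (61.7/1) · log₁₀([out]/[in]), so log₁₀([out]/[in]) = 43.0 × 1 / 61.7 = 0.6969.
[out]/[in] = 10^(0.6969) = 4.976.
[in] = 129 / 4.976 = 25.92 mmol L⁻¹.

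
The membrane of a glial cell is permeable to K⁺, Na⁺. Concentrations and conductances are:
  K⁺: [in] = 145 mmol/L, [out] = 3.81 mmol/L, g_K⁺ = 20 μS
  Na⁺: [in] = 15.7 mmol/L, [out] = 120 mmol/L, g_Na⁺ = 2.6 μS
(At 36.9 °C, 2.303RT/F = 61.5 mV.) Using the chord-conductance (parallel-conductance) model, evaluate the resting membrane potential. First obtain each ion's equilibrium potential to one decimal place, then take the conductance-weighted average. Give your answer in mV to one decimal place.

E_K⁺ = (61.5/1)·log₁₀(3.81/145) = -97.2 mV
E_Na⁺ = (61.5/1)·log₁₀(120/15.7) = 54.3 mV
Vm = (Σ gᵢEᵢ)/(Σ gᵢ) = (20·-97.2 + 2.6·54.3) / (20 + 2.6)
= -1802.82 / 22.6 = -79.77 mV

-79.8 mV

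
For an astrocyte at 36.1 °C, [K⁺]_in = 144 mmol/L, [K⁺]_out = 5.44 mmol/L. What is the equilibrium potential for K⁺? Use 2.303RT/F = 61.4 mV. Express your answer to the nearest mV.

E = (61.4/z) · log₁₀([K⁺]_out/[K⁺]_in) with z = +1.
= (61.4/1) · log₁₀(5.44/144) = 61.40 · log₁₀(0.03778)
= 61.40 · (-1.4228) = -87.36 mV

-87 mV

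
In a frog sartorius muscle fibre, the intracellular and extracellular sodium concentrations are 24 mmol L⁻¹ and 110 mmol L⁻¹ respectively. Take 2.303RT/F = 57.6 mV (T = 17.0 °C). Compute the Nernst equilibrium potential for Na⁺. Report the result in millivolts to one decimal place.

E = (57.6/z) · log₁₀([Na⁺]_out/[Na⁺]_in) with z = +1.
= (57.6/1) · log₁₀(110/24) = 57.60 · log₁₀(4.583)
= 57.60 · (0.6612) = 38.08 mV

38.1 mV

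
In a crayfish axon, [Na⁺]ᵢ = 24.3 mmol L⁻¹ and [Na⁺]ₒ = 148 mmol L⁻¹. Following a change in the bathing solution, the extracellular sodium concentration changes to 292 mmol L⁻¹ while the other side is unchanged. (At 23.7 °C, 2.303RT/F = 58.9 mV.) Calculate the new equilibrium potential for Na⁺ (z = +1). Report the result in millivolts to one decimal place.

After the shift: [Na⁺]_out = 292, [Na⁺]_in = 24.3 mmol L⁻¹.
E_new = (58.9/1)·log₁₀(292/24.3) = 58.90 · (1.0798) = 63.60 mV

63.6 mV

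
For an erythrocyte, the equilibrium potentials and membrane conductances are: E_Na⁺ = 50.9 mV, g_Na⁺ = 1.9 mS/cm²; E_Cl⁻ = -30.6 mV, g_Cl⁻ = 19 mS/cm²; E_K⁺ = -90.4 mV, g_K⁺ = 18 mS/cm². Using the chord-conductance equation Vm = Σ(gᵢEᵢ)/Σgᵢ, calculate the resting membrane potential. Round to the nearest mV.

Σ gᵢEᵢ = 1.9·(50.9) + 19·(-30.6) + 18·(-90.4) = -2111.89
Σ gᵢ = 1.9 + 19 + 18 = 38.9
Vm = -2111.89 / 38.9 = -54.29 mV

-54 mV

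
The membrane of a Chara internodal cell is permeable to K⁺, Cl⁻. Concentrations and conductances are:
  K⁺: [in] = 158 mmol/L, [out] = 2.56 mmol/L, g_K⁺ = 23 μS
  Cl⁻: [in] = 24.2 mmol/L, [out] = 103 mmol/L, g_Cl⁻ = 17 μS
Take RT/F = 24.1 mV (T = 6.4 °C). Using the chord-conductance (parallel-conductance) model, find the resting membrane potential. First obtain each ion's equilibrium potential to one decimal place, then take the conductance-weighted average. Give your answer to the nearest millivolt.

-72 mV

E_K⁺ = (24.1/1)·ln(2.56/158) = -99.4 mV
E_Cl⁻ = (24.1/-1)·ln(103/24.2) = -34.9 mV
Vm = (Σ gᵢEᵢ)/(Σ gᵢ) = (23·-99.4 + 17·-34.9) / (23 + 17)
= -2879.50 / 40 = -71.99 mV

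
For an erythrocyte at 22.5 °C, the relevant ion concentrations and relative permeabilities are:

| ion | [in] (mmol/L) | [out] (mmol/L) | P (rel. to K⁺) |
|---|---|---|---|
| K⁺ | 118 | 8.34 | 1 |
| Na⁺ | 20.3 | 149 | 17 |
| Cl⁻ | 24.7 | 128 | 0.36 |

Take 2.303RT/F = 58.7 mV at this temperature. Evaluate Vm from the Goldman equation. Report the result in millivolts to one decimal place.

41.1 mV

Vm = 58.7 · log₁₀[(Σ P·[cation]ₒ + Σ P·[anion]ᵢ) / (Σ P·[cation]ᵢ + Σ P·[anion]ₒ)]
Numerator = 1×8.34 + 17×149 + 0.36×24.7 = 2550
Denominator = 1×118 + 17×20.3 + 0.36×128 = 509.2
Vm = 58.7 · log₁₀(5.0085) = 58.7 × (0.6997) = 41.07 mV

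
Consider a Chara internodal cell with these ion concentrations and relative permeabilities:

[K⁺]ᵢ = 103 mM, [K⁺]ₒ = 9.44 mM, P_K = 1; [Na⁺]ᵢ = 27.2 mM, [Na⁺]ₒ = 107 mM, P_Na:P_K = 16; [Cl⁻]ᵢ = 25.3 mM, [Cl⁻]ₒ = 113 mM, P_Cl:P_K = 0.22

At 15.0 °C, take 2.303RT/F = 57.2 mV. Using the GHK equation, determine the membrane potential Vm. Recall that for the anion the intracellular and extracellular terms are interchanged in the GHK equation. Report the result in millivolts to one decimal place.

27.8 mV

Vm = 57.2 · log₁₀[(Σ P·[cation]ₒ + Σ P·[anion]ᵢ) / (Σ P·[cation]ᵢ + Σ P·[anion]ₒ)]
Numerator = 1×9.44 + 16×107 + 0.22×25.3 = 1727
Denominator = 1×103 + 16×27.2 + 0.22×113 = 563.1
Vm = 57.2 · log₁₀(3.0672) = 57.2 × (0.4867) = 27.84 mV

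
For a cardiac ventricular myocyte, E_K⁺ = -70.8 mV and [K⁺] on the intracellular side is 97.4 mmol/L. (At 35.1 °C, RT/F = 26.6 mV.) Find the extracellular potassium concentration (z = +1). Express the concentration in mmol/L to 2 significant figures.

6.8 mmol/L

Nernst: E = (26.6/1) · ln([out]/[in]), so ln([out]/[in]) = -70.8 × 1 / 26.6 = -2.6617.
[out]/[in] = e^(-2.6617) = 0.06983.
[out] = 0.06983 × 97.4 = 6.802 mmol/L.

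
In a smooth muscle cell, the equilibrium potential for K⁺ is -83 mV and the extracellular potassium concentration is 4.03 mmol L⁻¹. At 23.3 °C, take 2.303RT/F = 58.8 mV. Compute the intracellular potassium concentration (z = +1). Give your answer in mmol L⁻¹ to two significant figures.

100 mmol L⁻¹

Nernst: E = (58.8/1) · log₁₀([out]/[in]), so log₁₀([out]/[in]) = -83.0 × 1 / 58.8 = -1.4116.
[out]/[in] = 10^(-1.4116) = 0.03876.
[in] = 4.03 / 0.03876 = 104 mmol L⁻¹.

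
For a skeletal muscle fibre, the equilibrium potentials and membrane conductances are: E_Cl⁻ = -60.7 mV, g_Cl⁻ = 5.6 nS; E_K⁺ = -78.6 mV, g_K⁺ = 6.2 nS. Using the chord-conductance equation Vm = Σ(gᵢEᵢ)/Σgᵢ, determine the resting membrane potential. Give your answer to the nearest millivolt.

Σ gᵢEᵢ = 5.6·(-60.7) + 6.2·(-78.6) = -827.24
Σ gᵢ = 5.6 + 6.2 = 11.8
Vm = -827.24 / 11.8 = -70.11 mV

-70 mV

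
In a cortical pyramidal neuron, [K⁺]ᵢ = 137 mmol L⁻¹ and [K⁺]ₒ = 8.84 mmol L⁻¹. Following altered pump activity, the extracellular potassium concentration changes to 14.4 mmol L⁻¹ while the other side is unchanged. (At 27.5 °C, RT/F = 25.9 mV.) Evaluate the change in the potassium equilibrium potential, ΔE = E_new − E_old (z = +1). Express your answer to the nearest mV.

13 mV

E_old = (25.9/1)·ln(8.84/137) = -70.98 mV
E_new = (25.9/1)·ln(14.4/137) = -58.35 mV
ΔE = -58.35 − (-70.98) = 12.64 mV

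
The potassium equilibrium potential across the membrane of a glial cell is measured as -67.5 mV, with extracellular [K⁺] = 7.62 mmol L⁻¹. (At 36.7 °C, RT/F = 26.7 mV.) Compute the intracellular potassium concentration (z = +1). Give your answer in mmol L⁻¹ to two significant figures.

95 mmol L⁻¹

Nernst: E = (26.7/1) · ln([out]/[in]), so ln([out]/[in]) = -67.5 × 1 / 26.7 = -2.5281.
[out]/[in] = e^(-2.5281) = 0.07981.
[in] = 7.62 / 0.07981 = 95.48 mmol L⁻¹.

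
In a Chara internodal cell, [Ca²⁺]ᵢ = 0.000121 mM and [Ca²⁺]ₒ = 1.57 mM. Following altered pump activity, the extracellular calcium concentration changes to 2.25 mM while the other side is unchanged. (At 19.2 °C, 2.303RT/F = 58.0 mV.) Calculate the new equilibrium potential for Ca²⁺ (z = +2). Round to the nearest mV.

After the shift: [Ca²⁺]_out = 2.25, [Ca²⁺]_in = 0.000121 mM.
E_new = (58.0/2)·log₁₀(2.25/0.000121) = 29.00 · (4.2694) = 123.81 mV

124 mV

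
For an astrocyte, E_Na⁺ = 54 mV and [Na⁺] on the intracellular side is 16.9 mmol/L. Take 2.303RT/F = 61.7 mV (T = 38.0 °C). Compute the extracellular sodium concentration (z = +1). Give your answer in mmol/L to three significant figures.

127 mmol/L

Nernst: E = (61.7/1) · log₁₀([out]/[in]), so log₁₀([out]/[in]) = 54.0 × 1 / 61.7 = 0.8752.
[out]/[in] = 10^(0.8752) = 7.502.
[out] = 7.502 × 16.9 = 126.8 mmol/L.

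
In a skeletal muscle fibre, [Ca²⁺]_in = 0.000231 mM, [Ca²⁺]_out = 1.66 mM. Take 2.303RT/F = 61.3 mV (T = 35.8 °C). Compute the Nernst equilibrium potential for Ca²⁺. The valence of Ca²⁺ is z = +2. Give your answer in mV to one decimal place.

118.2 mV

E = (61.3/z) · log₁₀([Ca²⁺]_out/[Ca²⁺]_in) with z = +2.
= (61.3/2) · log₁₀(1.66/0.000231) = 30.65 · log₁₀(7186)
= 30.65 · (3.8565) = 118.20 mV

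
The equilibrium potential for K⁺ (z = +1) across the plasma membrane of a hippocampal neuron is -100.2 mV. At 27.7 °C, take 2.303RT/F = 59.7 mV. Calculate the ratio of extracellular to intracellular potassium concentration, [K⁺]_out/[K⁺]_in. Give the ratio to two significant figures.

log₁₀([out]/[in]) = E·z/(59.7) = -100.2 × 1 / 59.7 = -1.6784
[out]/[in] = 10^(-1.6784) = 0.02097

0.021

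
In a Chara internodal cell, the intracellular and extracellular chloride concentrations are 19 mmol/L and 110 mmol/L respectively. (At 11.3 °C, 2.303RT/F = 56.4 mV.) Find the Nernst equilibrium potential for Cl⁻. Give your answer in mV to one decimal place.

-43.0 mV

E = (56.4/z) · log₁₀([Cl⁻]_out/[Cl⁻]_in) with z = -1.
For an anion, dividing by z = -1 reverses the sign.
= (56.4/-1) · log₁₀(110/19) = -56.40 · log₁₀(5.789)
= -56.40 · (0.7626) = -43.01 mV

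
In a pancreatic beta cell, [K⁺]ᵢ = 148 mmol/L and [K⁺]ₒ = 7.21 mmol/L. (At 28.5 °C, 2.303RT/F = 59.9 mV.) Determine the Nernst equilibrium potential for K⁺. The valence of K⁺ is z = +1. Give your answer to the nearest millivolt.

-79 mV

E = (59.9/z) · log₁₀([K⁺]_out/[K⁺]_in) with z = +1.
= (59.9/1) · log₁₀(7.21/148) = 59.90 · log₁₀(0.04872)
= 59.90 · (-1.3123) = -78.61 mV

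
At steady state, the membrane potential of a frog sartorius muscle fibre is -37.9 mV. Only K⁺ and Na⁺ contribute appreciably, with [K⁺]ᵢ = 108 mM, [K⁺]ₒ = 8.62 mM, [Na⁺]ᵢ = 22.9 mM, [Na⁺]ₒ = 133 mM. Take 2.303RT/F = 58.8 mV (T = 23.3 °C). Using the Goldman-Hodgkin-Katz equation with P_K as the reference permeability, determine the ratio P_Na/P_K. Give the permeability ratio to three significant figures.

0.124

Let α = P_Na/P_K. GHK: Vm = 58.8·log₁₀[(Kₒ + α·Naₒ)/(Kᵢ + α·Naᵢ)].
10^(Vm/58.8) = 10^(-37.9/58.8) = 0.2267
So 0.2267·(Kᵢ + α·Naᵢ) = Kₒ + α·Naₒ → α = (0.2267·108.0 − 8.62) / (133.0 − 0.2267·22.9)
α = (24.48 − 8.62) / (133.0 − 5.191) = 15.86/127.8 = 0.1241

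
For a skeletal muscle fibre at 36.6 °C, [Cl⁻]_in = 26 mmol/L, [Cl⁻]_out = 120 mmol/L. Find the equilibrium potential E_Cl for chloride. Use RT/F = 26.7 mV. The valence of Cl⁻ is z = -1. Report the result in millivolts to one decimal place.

E = (26.7/z) · ln([Cl⁻]_out/[Cl⁻]_in) with z = -1.
For an anion, dividing by z = -1 reverses the sign.
= (26.7/-1) · ln(120/26) = -26.70 · ln(4.615)
= -26.70 · (1.5294) = -40.83 mV

-40.8 mV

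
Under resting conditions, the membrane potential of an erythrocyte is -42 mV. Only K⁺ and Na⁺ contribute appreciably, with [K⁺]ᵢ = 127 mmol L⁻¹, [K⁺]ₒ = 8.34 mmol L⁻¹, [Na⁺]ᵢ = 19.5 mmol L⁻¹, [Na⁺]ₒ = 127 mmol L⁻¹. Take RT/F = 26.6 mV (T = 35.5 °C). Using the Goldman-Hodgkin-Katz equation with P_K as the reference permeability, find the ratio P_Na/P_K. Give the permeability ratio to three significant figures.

Let α = P_Na/P_K. GHK: Vm = 26.6·ln[(Kₒ + α·Naₒ)/(Kᵢ + α·Naᵢ)].
e^(Vm/26.6) = e^(-42.0/26.6) = 0.20619
So 0.20619·(Kᵢ + α·Naᵢ) = Kₒ + α·Naₒ → α = (0.20619·127.0 − 8.34) / (127.0 − 0.20619·19.5)
α = (26.19 − 8.34) / (127.0 − 4.021) = 17.85/123 = 0.1451

0.145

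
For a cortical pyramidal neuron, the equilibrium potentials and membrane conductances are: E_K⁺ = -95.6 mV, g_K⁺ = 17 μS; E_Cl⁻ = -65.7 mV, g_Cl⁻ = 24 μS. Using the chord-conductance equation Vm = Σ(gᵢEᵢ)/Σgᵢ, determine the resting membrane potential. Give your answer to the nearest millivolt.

Σ gᵢEᵢ = 17·(-95.6) + 24·(-65.7) = -3202.00
Σ gᵢ = 17 + 24 = 41
Vm = -3202.00 / 41 = -78.10 mV

-78 mV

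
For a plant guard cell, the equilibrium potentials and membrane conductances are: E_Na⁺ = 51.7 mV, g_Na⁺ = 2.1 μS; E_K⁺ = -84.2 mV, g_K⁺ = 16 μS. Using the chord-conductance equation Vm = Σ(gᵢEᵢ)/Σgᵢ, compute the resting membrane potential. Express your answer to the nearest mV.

-68 mV

Σ gᵢEᵢ = 2.1·(51.7) + 16·(-84.2) = -1238.63
Σ gᵢ = 2.1 + 16 = 18.1
Vm = -1238.63 / 18.1 = -68.43 mV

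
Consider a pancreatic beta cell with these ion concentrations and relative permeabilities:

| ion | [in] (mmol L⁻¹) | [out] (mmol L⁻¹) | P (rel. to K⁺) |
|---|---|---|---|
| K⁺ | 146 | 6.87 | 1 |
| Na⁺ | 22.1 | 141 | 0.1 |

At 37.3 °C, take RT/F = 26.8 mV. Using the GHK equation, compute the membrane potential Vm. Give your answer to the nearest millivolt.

Vm = 26.8 · ln[(Σ P·[cation]ₒ + Σ P·[anion]ᵢ) / (Σ P·[cation]ᵢ + Σ P·[anion]ₒ)]
Numerator = 1×6.87 + 0.1×141 = 20.97
Denominator = 1×146 + 0.1×22.1 = 148.2
Vm = 26.8 · ln(0.14149) = 26.8 × (-1.9555) = -52.41 mV

-52 mV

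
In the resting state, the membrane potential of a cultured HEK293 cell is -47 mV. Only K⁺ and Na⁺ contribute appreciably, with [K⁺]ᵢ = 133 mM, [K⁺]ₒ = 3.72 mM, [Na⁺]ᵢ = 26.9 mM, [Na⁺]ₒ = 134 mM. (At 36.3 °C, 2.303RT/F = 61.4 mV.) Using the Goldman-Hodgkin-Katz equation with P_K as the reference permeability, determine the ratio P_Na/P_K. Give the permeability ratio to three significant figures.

Let α = P_Na/P_K. GHK: Vm = 61.4·log₁₀[(Kₒ + α·Naₒ)/(Kᵢ + α·Naᵢ)].
10^(Vm/61.4) = 10^(-47.0/61.4) = 0.1716
So 0.1716·(Kᵢ + α·Naᵢ) = Kₒ + α·Naₒ → α = (0.1716·133.0 − 3.72) / (134.0 − 0.1716·26.9)
α = (22.82 − 3.72) / (134.0 − 4.616) = 19.1/129.4 = 0.1476

0.148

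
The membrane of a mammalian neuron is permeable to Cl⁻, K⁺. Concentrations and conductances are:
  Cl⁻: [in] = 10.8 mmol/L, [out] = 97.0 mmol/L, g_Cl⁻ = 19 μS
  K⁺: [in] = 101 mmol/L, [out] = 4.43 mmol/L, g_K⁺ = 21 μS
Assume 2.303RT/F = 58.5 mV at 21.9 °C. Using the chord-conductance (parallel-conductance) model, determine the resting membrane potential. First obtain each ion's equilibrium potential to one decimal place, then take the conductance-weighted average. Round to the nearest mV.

E_Cl⁻ = (58.5/-1)·log₁₀(97.0/10.8) = -55.8 mV
E_K⁺ = (58.5/1)·log₁₀(4.43/101) = -79.4 mV
Vm = (Σ gᵢEᵢ)/(Σ gᵢ) = (19·-55.8 + 21·-79.4) / (19 + 21)
= -2727.60 / 40 = -68.19 mV

-68 mV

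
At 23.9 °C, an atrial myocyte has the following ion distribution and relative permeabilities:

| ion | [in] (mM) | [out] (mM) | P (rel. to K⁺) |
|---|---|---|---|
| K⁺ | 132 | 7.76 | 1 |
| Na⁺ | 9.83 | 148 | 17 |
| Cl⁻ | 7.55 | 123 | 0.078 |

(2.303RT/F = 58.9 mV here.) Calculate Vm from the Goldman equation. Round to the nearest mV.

Vm = 58.9 · log₁₀[(Σ P·[cation]ₒ + Σ P·[anion]ᵢ) / (Σ P·[cation]ᵢ + Σ P·[anion]ₒ)]
Numerator = 1×7.76 + 17×148 + 0.078×7.55 = 2524
Denominator = 1×132 + 17×9.83 + 0.078×123 = 308.7
Vm = 58.9 · log₁₀(8.1772) = 58.9 × (0.9126) = 53.75 mV

54 mV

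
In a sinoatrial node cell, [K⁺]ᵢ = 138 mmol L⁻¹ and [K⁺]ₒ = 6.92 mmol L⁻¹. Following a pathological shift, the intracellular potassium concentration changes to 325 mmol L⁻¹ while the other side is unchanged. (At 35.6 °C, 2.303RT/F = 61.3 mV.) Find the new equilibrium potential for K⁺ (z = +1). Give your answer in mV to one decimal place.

-102.5 mV

After the shift: [K⁺]_out = 6.92, [K⁺]_in = 325 mmol L⁻¹.
E_new = (61.3/1)·log₁₀(6.92/325) = 61.30 · (-1.6718) = -102.48 mV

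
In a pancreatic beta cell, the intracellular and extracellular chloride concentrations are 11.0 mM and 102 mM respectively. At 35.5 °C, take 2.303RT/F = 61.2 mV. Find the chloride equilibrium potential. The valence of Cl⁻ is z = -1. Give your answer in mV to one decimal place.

-59.2 mV

E = (61.2/z) · log₁₀([Cl⁻]_out/[Cl⁻]_in) with z = -1.
For an anion, dividing by z = -1 reverses the sign.
= (61.2/-1) · log₁₀(102/11.0) = -61.20 · log₁₀(9.273)
= -61.20 · (0.9672) = -59.19 mV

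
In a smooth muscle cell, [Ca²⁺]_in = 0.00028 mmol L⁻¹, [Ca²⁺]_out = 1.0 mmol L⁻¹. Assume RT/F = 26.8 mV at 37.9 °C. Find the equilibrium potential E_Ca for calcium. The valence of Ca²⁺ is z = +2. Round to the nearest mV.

110 mV

E = (26.8/z) · ln([Ca²⁺]_out/[Ca²⁺]_in) with z = +2.
= (26.8/2) · ln(1.0/0.00028) = 13.40 · ln(3571)
= 13.40 · (8.1807) = 109.62 mV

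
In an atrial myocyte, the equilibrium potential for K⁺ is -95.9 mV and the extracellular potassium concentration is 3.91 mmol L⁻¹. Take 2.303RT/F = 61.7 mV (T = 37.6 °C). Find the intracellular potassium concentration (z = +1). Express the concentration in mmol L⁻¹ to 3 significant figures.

Nernst: E = (61.7/1) · log₁₀([out]/[in]), so log₁₀([out]/[in]) = -95.9 × 1 / 61.7 = -1.5543.
[out]/[in] = 10^(-1.5543) = 0.02791.
[in] = 3.91 / 0.02791 = 140.1 mmol L⁻¹.

140 mmol L⁻¹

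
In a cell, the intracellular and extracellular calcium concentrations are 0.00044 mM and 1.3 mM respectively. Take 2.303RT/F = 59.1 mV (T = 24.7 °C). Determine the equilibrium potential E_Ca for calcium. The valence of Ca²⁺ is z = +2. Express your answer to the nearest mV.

E = (59.1/z) · log₁₀([Ca²⁺]_out/[Ca²⁺]_in) with z = +2.
= (59.1/2) · log₁₀(1.3/0.00044) = 29.55 · log₁₀(2955)
= 29.55 · (3.4705) = 102.55 mV

103 mV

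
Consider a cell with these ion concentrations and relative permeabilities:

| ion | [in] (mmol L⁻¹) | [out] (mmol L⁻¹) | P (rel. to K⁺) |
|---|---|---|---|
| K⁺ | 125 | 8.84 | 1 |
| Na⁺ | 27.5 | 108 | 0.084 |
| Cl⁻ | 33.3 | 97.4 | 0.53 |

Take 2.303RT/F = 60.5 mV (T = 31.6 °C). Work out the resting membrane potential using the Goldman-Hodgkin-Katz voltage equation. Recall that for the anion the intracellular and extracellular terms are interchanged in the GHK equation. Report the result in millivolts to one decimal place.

Vm = 60.5 · log₁₀[(Σ P·[cation]ₒ + Σ P·[anion]ᵢ) / (Σ P·[cation]ᵢ + Σ P·[anion]ₒ)]
Numerator = 1×8.84 + 0.084×108 + 0.53×33.3 = 35.56
Denominator = 1×125 + 0.084×27.5 + 0.53×97.4 = 178.9
Vm = 60.5 · log₁₀(0.19874) = 60.5 × (-0.7017) = -42.45 mV

-42.5 mV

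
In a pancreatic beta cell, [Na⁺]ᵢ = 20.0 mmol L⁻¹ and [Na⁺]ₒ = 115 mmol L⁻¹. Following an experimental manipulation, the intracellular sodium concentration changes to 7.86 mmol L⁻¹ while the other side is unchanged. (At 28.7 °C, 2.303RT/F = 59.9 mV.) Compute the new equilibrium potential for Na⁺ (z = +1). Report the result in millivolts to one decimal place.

69.8 mV

After the shift: [Na⁺]_out = 115, [Na⁺]_in = 7.86 mmol L⁻¹.
E_new = (59.9/1)·log₁₀(115/7.86) = 59.90 · (1.1653) = 69.80 mV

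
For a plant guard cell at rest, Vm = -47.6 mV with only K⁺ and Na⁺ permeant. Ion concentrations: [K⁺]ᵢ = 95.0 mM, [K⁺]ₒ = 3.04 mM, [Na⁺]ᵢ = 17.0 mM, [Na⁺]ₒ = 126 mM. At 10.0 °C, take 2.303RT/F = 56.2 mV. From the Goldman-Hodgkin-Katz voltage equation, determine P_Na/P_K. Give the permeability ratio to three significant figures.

0.0847

Let α = P_Na/P_K. GHK: Vm = 56.2·log₁₀[(Kₒ + α·Naₒ)/(Kᵢ + α·Naᵢ)].
10^(Vm/56.2) = 10^(-47.6/56.2) = 0.14224
So 0.14224·(Kᵢ + α·Naᵢ) = Kₒ + α·Naₒ → α = (0.14224·95.0 − 3.04) / (126.0 − 0.14224·17.0)
α = (13.51 − 3.04) / (126.0 − 2.418) = 10.47/123.6 = 0.08474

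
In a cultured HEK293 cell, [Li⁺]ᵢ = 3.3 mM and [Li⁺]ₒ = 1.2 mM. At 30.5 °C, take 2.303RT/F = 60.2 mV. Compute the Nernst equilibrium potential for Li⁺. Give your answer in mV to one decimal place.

E = (60.2/z) · log₁₀([Li⁺]_out/[Li⁺]_in) with z = +1.
= (60.2/1) · log₁₀(1.2/3.3) = 60.20 · log₁₀(0.3636)
= 60.20 · (-0.4393) = -26.45 mV

-26.4 mV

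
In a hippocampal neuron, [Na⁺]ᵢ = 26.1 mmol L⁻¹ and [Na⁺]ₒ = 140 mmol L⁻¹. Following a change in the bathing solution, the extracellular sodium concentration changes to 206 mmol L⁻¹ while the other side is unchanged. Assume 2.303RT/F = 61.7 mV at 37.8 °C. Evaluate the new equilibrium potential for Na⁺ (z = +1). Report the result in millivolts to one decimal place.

After the shift: [Na⁺]_out = 206, [Na⁺]_in = 26.1 mmol L⁻¹.
E_new = (61.7/1)·log₁₀(206/26.1) = 61.70 · (0.8972) = 55.36 mV

55.4 mV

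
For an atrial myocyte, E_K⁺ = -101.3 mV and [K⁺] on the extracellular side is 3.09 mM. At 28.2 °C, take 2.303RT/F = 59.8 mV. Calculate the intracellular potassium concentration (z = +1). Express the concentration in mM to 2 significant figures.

150 mM

Nernst: E = (59.8/1) · log₁₀([out]/[in]), so log₁₀([out]/[in]) = -101.3 × 1 / 59.8 = -1.6940.
[out]/[in] = 10^(-1.6940) = 0.02023.
[in] = 3.09 / 0.02023 = 152.7 mM.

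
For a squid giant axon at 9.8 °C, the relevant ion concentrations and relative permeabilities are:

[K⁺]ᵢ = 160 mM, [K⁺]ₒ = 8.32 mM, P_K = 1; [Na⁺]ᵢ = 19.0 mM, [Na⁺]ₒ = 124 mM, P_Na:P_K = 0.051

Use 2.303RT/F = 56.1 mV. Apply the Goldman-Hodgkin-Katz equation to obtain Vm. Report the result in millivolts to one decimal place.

-58.4 mV

Vm = 56.1 · log₁₀[(Σ P·[cation]ₒ + Σ P·[anion]ᵢ) / (Σ P·[cation]ᵢ + Σ P·[anion]ₒ)]
Numerator = 1×8.32 + 0.051×124 = 14.64
Denominator = 1×160 + 0.051×19.0 = 161
Vm = 56.1 · log₁₀(0.090974) = 56.1 × (-1.0411) = -58.40 mV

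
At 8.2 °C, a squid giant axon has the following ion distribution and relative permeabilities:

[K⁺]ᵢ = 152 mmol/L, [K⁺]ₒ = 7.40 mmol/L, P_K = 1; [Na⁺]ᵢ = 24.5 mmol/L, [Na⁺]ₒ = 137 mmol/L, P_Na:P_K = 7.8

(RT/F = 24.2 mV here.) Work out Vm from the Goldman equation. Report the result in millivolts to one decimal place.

Vm = 24.2 · ln[(Σ P·[cation]ₒ + Σ P·[anion]ᵢ) / (Σ P·[cation]ᵢ + Σ P·[anion]ₒ)]
Numerator = 1×7.40 + 7.8×137 = 1076
Denominator = 1×152 + 7.8×24.5 = 343.1
Vm = 24.2 · ln(3.1361) = 24.2 × (1.1430) = 27.66 mV

27.7 mV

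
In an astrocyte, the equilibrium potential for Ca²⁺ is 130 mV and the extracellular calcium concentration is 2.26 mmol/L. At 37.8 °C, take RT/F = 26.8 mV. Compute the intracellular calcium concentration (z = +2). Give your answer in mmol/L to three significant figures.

0.000138 mmol/L

Nernst: E = (26.8/2) · ln([out]/[in]), so ln([out]/[in]) = 130.0 × 2 / 26.8 = 9.7015.
[out]/[in] = e^(9.7015) = 1.634e+04.
[in] = 2.26 / 1.634e+04 = 0.0001383 mmol/L.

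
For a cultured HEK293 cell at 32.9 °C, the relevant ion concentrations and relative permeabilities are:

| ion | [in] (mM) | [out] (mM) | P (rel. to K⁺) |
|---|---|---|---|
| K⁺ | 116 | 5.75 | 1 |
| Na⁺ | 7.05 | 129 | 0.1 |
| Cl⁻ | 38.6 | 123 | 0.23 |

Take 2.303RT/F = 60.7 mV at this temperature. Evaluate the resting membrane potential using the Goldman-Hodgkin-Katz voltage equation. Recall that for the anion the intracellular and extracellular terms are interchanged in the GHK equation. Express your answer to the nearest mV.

-44 mV

Vm = 60.7 · log₁₀[(Σ P·[cation]ₒ + Σ P·[anion]ᵢ) / (Σ P·[cation]ᵢ + Σ P·[anion]ₒ)]
Numerator = 1×5.75 + 0.1×129 + 0.23×38.6 = 27.53
Denominator = 1×116 + 0.1×7.05 + 0.23×123 = 145
Vm = 60.7 · log₁₀(0.18985) = 60.7 × (-0.7216) = -43.80 mV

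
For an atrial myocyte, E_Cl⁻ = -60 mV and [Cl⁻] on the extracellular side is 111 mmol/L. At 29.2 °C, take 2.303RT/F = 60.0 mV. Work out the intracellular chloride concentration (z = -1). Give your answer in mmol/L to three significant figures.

Nernst: E = (60.0/-1) · log₁₀([out]/[in]), so log₁₀([out]/[in]) = -60.0 × -1 / 60.0 = 1.0000.
[out]/[in] = 10^(1.0000) = 10.
[in] = 111 / 10 = 11.1 mmol/L.

11.1 mmol/L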